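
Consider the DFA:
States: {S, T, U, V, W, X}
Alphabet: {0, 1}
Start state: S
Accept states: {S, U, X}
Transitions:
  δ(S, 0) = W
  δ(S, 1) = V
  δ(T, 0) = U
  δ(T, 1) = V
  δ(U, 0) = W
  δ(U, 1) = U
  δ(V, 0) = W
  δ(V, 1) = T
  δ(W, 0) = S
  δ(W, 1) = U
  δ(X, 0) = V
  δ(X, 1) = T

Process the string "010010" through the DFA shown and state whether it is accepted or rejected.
Processing string "010010":
  S --0--> W
  W --1--> U
  U --0--> W
  W --0--> S
  S --1--> V
  V --0--> W
Final state: W
Accept states: {S, U, X}
No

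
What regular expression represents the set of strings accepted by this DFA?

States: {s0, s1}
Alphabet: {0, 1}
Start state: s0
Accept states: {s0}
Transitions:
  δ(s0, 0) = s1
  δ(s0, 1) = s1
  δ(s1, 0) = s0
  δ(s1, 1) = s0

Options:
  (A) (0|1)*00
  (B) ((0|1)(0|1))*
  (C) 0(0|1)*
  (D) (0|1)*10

Check each option against the DFA on short strings; one disagreement eliminates an option:
  (A) (0|1)*00: on ε the DFA stays in s0 and accepts (s0 ∈ Accept), but the regex does not match it → eliminate
  (B) ((0|1)(0|1))*: agrees with the DFA on every string of length ≤ 6
  (C) 0(0|1)*: on ε the DFA stays in s0 and accepts (s0 ∈ Accept), but the regex does not match it → eliminate
  (D) (0|1)*10: on ε the DFA stays in s0 and accepts (s0 ∈ Accept), but the regex does not match it → eliminate
Only (B) is consistent with the DFA.
(B) ((0|1)(0|1))*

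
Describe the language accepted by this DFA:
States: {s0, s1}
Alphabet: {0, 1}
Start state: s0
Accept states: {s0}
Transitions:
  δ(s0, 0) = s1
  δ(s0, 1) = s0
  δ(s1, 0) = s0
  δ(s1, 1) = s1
Testing a few strings:
  '000' → reject
  '01' → reject
  '111' → accept
  '100' → accept
State roles: s0=even number of 0's so far; s1=odd number of 0's so far
All binary strings with an even number of 0's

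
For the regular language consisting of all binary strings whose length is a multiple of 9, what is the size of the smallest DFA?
By Myhill–Nerode, count the distinguishable equivalence classes: 9 classes — one per residue of the length mod 9; class i is distinguished from class j by any string of length (9 − i) mod 9.
9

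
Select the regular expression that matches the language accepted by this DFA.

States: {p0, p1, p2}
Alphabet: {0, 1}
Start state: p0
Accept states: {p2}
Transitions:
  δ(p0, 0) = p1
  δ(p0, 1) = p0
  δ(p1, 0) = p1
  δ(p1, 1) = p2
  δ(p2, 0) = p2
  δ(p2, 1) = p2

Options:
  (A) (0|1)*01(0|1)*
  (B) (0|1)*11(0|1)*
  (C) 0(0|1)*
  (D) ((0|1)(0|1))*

Check each option against the DFA on short strings; one disagreement eliminates an option:
  (A) (0|1)*01(0|1)*: agrees with the DFA on every string of length ≤ 6
  (B) (0|1)*11(0|1)*: on '01' the DFA goes p0 → p1 → p2 and accepts (p2 ∈ Accept), but the regex does not match it → eliminate
  (C) 0(0|1)*: on '0' the DFA goes p0 → p1 and rejects (p1 ∉ Accept), but the regex matches it → eliminate
  (D) ((0|1)(0|1))*: on ε the DFA stays in p0 and rejects (p0 ∉ Accept), but the regex matches it → eliminate
Only (A) is consistent with the DFA.
(A) (0|1)*01(0|1)*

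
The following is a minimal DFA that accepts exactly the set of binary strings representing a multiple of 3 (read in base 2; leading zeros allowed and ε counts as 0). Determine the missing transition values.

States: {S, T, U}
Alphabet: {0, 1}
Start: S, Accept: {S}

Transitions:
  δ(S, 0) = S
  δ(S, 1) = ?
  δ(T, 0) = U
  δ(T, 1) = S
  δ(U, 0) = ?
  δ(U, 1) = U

From the language and accept set, identify what each state tracks — S: value ≡ 0 (mod 3); T: value ≡ 1 (mod 3); U: value ≡ 2 (mod 3).
Each missing δ(q, a) is the state matching the new tracked value after reading a.
δ(S, 1) = T; δ(U, 0) = T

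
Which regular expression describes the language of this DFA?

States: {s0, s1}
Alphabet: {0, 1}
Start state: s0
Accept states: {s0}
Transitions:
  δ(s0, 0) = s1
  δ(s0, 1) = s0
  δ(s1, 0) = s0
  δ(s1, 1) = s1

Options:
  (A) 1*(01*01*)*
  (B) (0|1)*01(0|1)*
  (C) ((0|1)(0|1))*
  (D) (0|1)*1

Check each option against the DFA on short strings; one disagreement eliminates an option:
  (A) 1*(01*01*)*: agrees with the DFA on every string of length ≤ 6
  (B) (0|1)*01(0|1)*: on ε the DFA stays in s0 and accepts (s0 ∈ Accept), but the regex does not match it → eliminate
  (C) ((0|1)(0|1))*: on '1' the DFA goes s0 → s0 and accepts (s0 ∈ Accept), but the regex does not match it → eliminate
  (D) (0|1)*1: on ε the DFA stays in s0 and accepts (s0 ∈ Accept), but the regex does not match it → eliminate
Only (A) is consistent with the DFA.
(A) 1*(01*01*)*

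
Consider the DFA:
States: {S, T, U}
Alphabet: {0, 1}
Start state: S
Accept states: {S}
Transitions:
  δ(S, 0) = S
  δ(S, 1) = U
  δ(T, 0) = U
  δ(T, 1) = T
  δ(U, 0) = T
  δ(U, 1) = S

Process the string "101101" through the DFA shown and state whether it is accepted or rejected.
Processing string "101101":
  S --1--> U
  U --0--> T
  T --1--> T
  T --1--> T
  T --0--> U
  U --1--> S
Final state: S
Accept states: {S}
Yes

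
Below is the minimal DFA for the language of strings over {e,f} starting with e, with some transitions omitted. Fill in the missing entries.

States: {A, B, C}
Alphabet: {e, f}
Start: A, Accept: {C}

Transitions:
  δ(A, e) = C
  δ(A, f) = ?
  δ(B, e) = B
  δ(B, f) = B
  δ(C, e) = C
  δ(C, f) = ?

From the language and accept set, identify what each state tracks — A: no input read; B: started with f (dead); C: started with e.
Each missing δ(q, a) is the state matching the new tracked value after reading a.
δ(A, f) = B; δ(C, f) = C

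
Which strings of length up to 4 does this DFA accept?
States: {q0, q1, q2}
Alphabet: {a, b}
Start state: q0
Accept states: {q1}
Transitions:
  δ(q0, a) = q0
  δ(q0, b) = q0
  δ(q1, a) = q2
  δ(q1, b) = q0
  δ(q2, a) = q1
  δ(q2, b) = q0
None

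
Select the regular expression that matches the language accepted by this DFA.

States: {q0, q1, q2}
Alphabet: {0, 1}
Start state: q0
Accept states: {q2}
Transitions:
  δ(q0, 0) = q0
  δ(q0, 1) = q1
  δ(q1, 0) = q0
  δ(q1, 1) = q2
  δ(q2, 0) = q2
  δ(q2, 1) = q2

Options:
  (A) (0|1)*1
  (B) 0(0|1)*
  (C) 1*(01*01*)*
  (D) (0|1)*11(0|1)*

Check each option against the DFA on short strings; one disagreement eliminates an option:
  (A) (0|1)*1: on '1' the DFA goes q0 → q1 and rejects (q1 ∉ Accept), but the regex matches it → eliminate
  (B) 0(0|1)*: on '0' the DFA goes q0 → q0 and rejects (q0 ∉ Accept), but the regex matches it → eliminate
  (C) 1*(01*01*)*: on ε the DFA stays in q0 and rejects (q0 ∉ Accept), but the regex matches it → eliminate
  (D) (0|1)*11(0|1)*: agrees with the DFA on every string of length ≤ 6
Only (D) is consistent with the DFA.
(D) (0|1)*11(0|1)*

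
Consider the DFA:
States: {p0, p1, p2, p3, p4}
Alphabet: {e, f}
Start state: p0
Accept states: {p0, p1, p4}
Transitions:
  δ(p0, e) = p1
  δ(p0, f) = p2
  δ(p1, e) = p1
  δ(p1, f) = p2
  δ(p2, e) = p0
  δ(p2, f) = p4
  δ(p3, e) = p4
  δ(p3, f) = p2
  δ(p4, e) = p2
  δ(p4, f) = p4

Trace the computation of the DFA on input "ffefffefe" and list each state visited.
read 'f': p0 → p2
  read 'f': p2 → p4
  read 'e': p4 → p2
  read 'f': p2 → p4
  read 'f': p4 → p4
  read 'f': p4 → p4
  read 'e': p4 → p2
  read 'f': p2 → p4
  read 'e': p4 → p2
p0 -> p2 -> p4 -> p2 -> p4 -> p4 -> p4 -> p2 -> p4 -> p2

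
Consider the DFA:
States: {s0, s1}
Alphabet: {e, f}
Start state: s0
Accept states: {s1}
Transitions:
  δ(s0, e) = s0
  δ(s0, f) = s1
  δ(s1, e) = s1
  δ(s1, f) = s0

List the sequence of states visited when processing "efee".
read 'e': s0 → s0
  read 'f': s0 → s1
  read 'e': s1 → s1
  read 'e': s1 → s1
s0 -> s0 -> s1 -> s1 -> s1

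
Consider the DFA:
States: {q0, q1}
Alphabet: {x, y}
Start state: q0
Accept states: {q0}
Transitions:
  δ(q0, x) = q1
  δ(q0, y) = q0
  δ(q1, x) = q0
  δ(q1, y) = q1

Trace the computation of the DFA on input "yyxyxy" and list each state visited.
read 'y': q0 → q0
  read 'y': q0 → q0
  read 'x': q0 → q1
  read 'y': q1 → q1
  read 'x': q1 → q0
  read 'y': q0 → q0
q0 -> q0 -> q0 -> q1 -> q1 -> q0 -> q0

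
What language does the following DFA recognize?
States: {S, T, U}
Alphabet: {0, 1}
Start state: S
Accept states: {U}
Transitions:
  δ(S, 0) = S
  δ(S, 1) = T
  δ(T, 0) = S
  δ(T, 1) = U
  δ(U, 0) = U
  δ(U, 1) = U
Testing a few strings:
  '001' → reject
  '0' → reject
  '1' → reject
  '10' → reject
State roles: S=no progress toward 11; T=one trailing 1; U=substring 11 seen
All binary strings containing the substring 11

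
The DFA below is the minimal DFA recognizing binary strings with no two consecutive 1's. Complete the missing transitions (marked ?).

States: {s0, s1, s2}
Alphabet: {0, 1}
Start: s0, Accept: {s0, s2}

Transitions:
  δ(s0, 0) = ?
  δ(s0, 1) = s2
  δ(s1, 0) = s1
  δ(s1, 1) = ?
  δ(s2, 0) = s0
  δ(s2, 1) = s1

From the language and accept set, identify what each state tracks — s0: last symbol not 1 (ok); s1: saw 11 (dead); s2: last symbol 1 (ok).
Each missing δ(q, a) is the state matching the new tracked value after reading a.
δ(s0, 0) = s0; δ(s1, 1) = s1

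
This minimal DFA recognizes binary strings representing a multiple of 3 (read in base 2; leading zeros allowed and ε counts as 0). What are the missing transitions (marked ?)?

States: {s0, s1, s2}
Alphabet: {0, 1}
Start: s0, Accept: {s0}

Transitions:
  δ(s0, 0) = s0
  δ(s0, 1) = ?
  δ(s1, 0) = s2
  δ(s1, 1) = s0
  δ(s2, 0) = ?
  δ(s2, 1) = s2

From the language and accept set, identify what each state tracks — s0: value ≡ 0 (mod 3); s1: value ≡ 1 (mod 3); s2: value ≡ 2 (mod 3).
Each missing δ(q, a) is the state matching the new tracked value after reading a.
δ(s0, 1) = s1; δ(s2, 0) = s1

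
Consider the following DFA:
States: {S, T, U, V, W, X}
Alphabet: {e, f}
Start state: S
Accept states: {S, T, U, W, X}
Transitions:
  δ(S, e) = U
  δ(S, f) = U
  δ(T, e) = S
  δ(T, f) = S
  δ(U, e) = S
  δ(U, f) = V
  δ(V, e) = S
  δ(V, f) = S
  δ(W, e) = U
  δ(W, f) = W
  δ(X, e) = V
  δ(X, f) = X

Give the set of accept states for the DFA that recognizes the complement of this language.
Complement accept states = All states \ Original accept states
= {S, T, U, V, W, X} \ {S, T, U, W, X}
{V}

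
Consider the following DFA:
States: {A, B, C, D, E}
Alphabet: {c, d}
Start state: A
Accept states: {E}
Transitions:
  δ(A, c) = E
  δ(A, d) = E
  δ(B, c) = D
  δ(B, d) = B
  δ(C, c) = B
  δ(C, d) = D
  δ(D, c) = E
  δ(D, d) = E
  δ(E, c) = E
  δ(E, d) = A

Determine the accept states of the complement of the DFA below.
Complement accept states = All states \ Original accept states
= {A, B, C, D, E} \ {E}
{A, B, C, D}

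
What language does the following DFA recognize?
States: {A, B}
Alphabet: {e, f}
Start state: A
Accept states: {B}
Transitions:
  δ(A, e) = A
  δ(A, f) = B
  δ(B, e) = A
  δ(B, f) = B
Testing a few strings:
  'fee' → reject
  'e' → reject
  'ef' → accept
  'fff' → accept
State roles: A=last symbol not f; B=last symbol is f
All strings over {e,f} ending with f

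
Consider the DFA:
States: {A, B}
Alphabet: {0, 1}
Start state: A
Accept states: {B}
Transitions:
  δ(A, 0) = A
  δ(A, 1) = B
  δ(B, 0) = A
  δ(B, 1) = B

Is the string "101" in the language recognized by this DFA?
Processing string "101":
  A --1--> B
  B --0--> A
  A --1--> B
Final state: B
Accept states: {B}
Yes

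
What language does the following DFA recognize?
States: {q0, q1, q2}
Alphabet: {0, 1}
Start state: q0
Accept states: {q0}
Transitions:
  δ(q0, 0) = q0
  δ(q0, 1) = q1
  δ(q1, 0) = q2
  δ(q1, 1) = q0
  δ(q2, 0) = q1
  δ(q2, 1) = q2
Testing a few strings:
  '0001' → reject
  '0' → accept
  '0100' → reject
  '00' → accept
State roles: q0=value ≡ 0 (mod 3); q1=value ≡ 1 (mod 3); q2=value ≡ 2 (mod 3)
All binary strings representing a multiple of 3 (read in base 2; leading zeros allowed and ε counts as 0)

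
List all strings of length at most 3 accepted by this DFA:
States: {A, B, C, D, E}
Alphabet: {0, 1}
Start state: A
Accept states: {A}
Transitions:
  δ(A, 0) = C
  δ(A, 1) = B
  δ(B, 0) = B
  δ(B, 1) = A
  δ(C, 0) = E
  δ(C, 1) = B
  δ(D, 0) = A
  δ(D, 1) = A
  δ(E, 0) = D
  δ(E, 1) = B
ε, 11, 011, 101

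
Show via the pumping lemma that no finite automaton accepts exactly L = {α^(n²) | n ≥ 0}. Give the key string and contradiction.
Assume L is regular with pumping length p. Idea: pumping adds a fixed amount, but gaps between consecutive squares grow.
Choose s = α^(p²) (length p² ≥ p). By the pumping lemma, s = xyz with |xy| ≤ p, |y| > 0, so |y| = k with 1 ≤ k ≤ p. Then |xy²z| = p²+k. Since p² < p²+k ≤ p²+p < (p+1)², the length p²+k lies strictly between consecutive squares, so it is not a perfect square and xy²z ∉ L.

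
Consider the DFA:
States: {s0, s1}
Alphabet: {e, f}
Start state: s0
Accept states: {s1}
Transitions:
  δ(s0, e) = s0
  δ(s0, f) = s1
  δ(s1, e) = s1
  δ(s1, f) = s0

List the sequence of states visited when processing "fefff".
read 'f': s0 → s1
  read 'e': s1 → s1
  read 'f': s1 → s0
  read 'f': s0 → s1
  read 'f': s1 → s0
s0 -> s1 -> s1 -> s0 -> s1 -> s0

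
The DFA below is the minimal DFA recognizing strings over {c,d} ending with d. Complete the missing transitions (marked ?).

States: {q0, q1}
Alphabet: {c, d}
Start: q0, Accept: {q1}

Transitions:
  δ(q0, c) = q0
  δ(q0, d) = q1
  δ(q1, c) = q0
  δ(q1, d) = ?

From the language and accept set, identify what each state tracks — q0: last symbol not d; q1: last symbol is d.
Each missing δ(q, a) is the state matching the new tracked value after reading a.
δ(q1, d) = q1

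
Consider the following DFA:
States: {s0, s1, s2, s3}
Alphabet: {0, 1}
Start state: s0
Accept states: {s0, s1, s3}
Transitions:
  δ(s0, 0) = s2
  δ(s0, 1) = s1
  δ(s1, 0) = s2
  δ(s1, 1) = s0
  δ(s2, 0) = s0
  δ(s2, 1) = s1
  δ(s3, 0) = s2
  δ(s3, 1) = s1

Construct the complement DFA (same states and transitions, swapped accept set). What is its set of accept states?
Complement accept states = All states \ Original accept states
= {s0, s1, s2, s3} \ {s0, s1, s3}
{s2}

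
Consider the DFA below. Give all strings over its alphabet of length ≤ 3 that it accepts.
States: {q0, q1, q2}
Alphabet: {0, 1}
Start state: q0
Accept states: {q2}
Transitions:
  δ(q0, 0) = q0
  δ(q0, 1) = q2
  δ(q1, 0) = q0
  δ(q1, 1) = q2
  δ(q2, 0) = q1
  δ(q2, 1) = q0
1, 01, 001, 101, 111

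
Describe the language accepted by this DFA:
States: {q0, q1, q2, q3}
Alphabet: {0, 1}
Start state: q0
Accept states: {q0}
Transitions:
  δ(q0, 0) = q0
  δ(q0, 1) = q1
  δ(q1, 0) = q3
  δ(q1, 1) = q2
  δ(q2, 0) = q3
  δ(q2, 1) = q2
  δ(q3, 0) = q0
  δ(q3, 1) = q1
Testing a few strings:
  '01' → reject
  '1' → reject
  '100' → accept
  '011' → reject
State roles: q0=value ≡ 0 (mod 4); q1=value ≡ 1 (mod 4); q2=value ≡ 3 (mod 4); q3=value ≡ 2 (mod 4)
All binary strings representing a multiple of 4 (read in base 2; leading zeros allowed and ε counts as 0)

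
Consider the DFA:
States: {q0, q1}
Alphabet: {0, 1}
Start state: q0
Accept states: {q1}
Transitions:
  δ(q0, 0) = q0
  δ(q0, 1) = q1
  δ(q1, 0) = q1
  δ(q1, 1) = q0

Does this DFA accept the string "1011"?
Processing string "1011":
  q0 --1--> q1
  q1 --0--> q1
  q1 --1--> q0
  q0 --1--> q1
Final state: q1
Accept states: {q1}
Yes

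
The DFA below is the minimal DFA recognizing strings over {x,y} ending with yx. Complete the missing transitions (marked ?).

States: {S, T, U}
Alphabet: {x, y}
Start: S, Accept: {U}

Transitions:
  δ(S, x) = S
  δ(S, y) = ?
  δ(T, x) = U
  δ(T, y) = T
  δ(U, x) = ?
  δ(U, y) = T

From the language and accept set, identify what each state tracks — S: no suffix match; T: one trailing y; U: suffix is yx.
Each missing δ(q, a) is the state matching the new tracked value after reading a.
δ(S, y) = T; δ(U, x) = S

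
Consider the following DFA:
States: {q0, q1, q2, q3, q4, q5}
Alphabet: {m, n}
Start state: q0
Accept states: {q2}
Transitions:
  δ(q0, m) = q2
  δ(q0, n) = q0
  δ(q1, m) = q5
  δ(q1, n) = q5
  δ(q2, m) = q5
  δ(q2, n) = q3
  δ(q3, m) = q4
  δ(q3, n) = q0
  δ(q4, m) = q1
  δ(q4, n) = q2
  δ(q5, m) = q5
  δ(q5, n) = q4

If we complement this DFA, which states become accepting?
Complement accept states = All states \ Original accept states
= {q0, q1, q2, q3, q4, q5} \ {q2}
{q0, q1, q3, q4, q5}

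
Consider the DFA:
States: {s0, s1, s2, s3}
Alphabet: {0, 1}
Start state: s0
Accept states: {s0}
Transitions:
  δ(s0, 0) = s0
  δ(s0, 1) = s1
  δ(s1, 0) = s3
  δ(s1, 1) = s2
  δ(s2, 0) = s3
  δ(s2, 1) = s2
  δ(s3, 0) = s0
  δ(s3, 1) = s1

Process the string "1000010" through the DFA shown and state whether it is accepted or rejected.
Processing string "1000010":
  s0 --1--> s1
  s1 --0--> s3
  s3 --0--> s0
  s0 --0--> s0
  s0 --0--> s0
  s0 --1--> s1
  s1 --0--> s3
Final state: s3
Accept states: {s0}
No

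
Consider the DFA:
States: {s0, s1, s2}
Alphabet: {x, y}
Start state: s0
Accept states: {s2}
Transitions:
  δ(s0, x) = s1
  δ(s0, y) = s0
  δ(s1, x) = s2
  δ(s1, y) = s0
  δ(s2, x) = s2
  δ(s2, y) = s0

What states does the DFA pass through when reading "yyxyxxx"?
read 'y': s0 → s0
  read 'y': s0 → s0
  read 'x': s0 → s1
  read 'y': s1 → s0
  read 'x': s0 → s1
  read 'x': s1 → s2
  read 'x': s2 → s2
s0 -> s0 -> s0 -> s1 -> s0 -> s1 -> s2 -> s2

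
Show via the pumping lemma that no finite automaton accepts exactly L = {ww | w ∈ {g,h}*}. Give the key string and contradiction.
Assume L is regular with pumping length p. Idea: pumping the leading g-block breaks the equality of the two halves.
Choose s = g^p h g^p h ∈ L (with w = g^p h). |s| = 2p+2 ≥ p. By the pumping lemma, s = xyz with |xy| ≤ p, |y| > 0, so y = g^k with k ≥ 1, in the first g-block. Then xy²z = g^(p+k) h g^p h, of length 2p+2+k. If k is odd this length is odd, so it cannot be of the form ww. If k is even, each half has length p+1+k/2 ≤ p+k, so the first half lies entirely inside the leading g-block and contains no h, while the second half ends in h; the halves differ. Either way xy²z ∉ L.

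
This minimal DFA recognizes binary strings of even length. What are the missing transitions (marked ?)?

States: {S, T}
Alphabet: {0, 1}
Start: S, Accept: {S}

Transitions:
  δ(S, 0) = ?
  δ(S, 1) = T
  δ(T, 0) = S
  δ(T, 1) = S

From the language and accept set, identify what each state tracks — S: even length so far; T: odd length so far.
Each missing δ(q, a) is the state matching the new tracked value after reading a.
δ(S, 0) = T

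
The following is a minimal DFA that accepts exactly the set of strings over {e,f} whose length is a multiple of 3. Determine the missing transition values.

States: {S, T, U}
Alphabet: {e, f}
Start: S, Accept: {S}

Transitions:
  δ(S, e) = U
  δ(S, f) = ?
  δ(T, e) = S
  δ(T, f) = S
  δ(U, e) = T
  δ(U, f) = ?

From the language and accept set, identify what each state tracks — S: length ≡ 0 (mod 3); T: length ≡ 2 (mod 3); U: length ≡ 1 (mod 3).
Each missing δ(q, a) is the state matching the new tracked value after reading a.
δ(S, f) = U; δ(U, f) = T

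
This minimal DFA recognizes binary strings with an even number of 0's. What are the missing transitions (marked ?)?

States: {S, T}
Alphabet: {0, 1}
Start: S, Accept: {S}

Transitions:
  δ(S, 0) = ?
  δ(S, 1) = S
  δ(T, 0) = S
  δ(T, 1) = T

From the language and accept set, identify what each state tracks — S: even number of 0's so far; T: odd number of 0's so far.
Each missing δ(q, a) is the state matching the new tracked value after reading a.
δ(S, 0) = T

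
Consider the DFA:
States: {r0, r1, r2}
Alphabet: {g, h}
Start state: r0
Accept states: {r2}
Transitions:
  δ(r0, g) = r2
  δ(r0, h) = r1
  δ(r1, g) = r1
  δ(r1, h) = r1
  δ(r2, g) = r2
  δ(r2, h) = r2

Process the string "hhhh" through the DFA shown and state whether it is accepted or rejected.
Processing string "hhhh":
  r0 --h--> r1
  r1 --h--> r1
  r1 --h--> r1
  r1 --h--> r1
Final state: r1
Accept states: {r2}
No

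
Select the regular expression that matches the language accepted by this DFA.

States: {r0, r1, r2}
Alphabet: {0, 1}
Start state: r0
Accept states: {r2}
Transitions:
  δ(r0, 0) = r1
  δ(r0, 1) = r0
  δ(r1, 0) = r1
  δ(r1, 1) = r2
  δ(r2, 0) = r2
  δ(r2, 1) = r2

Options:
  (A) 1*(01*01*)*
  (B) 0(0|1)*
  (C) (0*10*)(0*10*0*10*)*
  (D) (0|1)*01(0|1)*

Check each option against the DFA on short strings; one disagreement eliminates an option:
  (A) 1*(01*01*)*: on ε the DFA stays in r0 and rejects (r0 ∉ Accept), but the regex matches it → eliminate
  (B) 0(0|1)*: on '0' the DFA goes r0 → r1 and rejects (r1 ∉ Accept), but the regex matches it → eliminate
  (C) (0*10*)(0*10*0*10*)*: on '1' the DFA goes r0 → r0 and rejects (r0 ∉ Accept), but the regex matches it → eliminate
  (D) (0|1)*01(0|1)*: agrees with the DFA on every string of length ≤ 6
Only (D) is consistent with the DFA.
(D) (0|1)*01(0|1)*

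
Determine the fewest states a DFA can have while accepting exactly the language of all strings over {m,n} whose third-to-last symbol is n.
By Myhill–Nerode, count the distinguishable equivalence classes: 2^3 = 8 classes — the DFA must remember the last 3 symbols read; every pair of distinct length-3 suffixes is distinguishable by some continuation.
8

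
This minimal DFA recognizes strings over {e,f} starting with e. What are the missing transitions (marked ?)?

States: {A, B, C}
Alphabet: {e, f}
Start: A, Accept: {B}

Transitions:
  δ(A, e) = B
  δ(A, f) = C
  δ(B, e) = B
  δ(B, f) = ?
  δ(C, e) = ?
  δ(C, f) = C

From the language and accept set, identify what each state tracks — A: no input read; B: started with e; C: started with f (dead).
Each missing δ(q, a) is the state matching the new tracked value after reading a.
δ(B, f) = B; δ(C, e) = C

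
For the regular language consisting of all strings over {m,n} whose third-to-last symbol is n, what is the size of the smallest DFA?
By Myhill–Nerode, count the distinguishable equivalence classes: 2^3 = 8 classes — the DFA must remember the last 3 symbols read; every pair of distinct length-3 suffixes is distinguishable by some continuation.
8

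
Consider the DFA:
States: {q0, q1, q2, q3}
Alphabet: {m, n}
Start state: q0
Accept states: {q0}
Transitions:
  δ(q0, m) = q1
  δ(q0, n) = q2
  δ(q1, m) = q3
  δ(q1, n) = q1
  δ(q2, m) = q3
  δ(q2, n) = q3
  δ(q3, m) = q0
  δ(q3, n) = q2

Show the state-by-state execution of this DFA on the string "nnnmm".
read 'n': q0 → q2
  read 'n': q2 → q3
  read 'n': q3 → q2
  read 'm': q2 → q3
  read 'm': q3 → q0
q0 -> q2 -> q3 -> q2 -> q3 -> q0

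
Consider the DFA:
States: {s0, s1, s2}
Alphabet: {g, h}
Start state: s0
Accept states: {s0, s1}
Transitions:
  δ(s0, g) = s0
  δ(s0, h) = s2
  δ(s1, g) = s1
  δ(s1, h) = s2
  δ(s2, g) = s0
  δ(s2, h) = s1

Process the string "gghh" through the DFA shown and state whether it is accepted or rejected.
Processing string "gghh":
  s0 --g--> s0
  s0 --g--> s0
  s0 --h--> s2
  s2 --h--> s1
Final state: s1
Accept states: {s0, s1}
Yes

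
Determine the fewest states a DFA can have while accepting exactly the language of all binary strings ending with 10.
By Myhill–Nerode, count the distinguishable equivalence classes: three classes — suffix matches ε, 1, or 10.
3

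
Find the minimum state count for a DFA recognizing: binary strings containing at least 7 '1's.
By Myhill–Nerode, count the distinguishable equivalence classes: 8 classes — having seen 0, 1, …, 6, or ≥7 copies of '1'; any two classes i < j (j ≤ 7) are distinguished by the string 1^(7−j), which takes class j to 7 copies (accepted) but leaves class i below 7 (rejected).
8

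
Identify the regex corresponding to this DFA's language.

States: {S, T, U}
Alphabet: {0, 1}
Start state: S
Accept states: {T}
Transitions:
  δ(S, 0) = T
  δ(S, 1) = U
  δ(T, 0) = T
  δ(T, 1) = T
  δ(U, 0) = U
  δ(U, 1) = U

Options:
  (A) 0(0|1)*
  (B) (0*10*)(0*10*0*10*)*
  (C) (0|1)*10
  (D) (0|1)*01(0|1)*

Check each option against the DFA on short strings; one disagreement eliminates an option:
  (A) 0(0|1)*: agrees with the DFA on every string of length ≤ 6
  (B) (0*10*)(0*10*0*10*)*: on '0' the DFA goes S → T and accepts (T ∈ Accept), but the regex does not match it → eliminate
  (C) (0|1)*10: on '0' the DFA goes S → T and accepts (T ∈ Accept), but the regex does not match it → eliminate
  (D) (0|1)*01(0|1)*: on '0' the DFA goes S → T and accepts (T ∈ Accept), but the regex does not match it → eliminate
Only (A) is consistent with the DFA.
(A) 0(0|1)*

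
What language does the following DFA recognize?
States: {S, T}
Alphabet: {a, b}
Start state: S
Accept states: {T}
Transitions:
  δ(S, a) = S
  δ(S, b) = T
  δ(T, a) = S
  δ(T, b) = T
Testing a few strings:
  'aab' → accept
  'ab' → accept
  'a' → reject
  'aaa' → reject
State roles: S=last symbol not b; T=last symbol is b
All strings over {a,b} ending with b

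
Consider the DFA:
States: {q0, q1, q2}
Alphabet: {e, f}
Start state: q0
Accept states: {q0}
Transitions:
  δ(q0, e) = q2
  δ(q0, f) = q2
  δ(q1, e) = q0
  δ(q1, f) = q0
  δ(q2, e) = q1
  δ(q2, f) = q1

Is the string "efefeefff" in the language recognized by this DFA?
Processing string "efefeefff":
  q0 --e--> q2
  q2 --f--> q1
  q1 --e--> q0
  q0 --f--> q2
  q2 --e--> q1
  q1 --e--> q0
  q0 --f--> q2
  q2 --f--> q1
  q1 --f--> q0
Final state: q0
Accept states: {q0}
Yes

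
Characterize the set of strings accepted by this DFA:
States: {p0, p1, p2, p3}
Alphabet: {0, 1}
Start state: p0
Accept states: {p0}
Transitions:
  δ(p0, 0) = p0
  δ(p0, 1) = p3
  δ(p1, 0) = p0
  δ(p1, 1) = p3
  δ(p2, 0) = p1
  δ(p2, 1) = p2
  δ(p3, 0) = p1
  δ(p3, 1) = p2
Testing a few strings:
  '0011' → reject
  '0' → accept
  '1110' → reject
  '100' → accept
State roles: p0=value ≡ 0 (mod 4); p1=value ≡ 2 (mod 4); p2=value ≡ 3 (mod 4); p3=value ≡ 1 (mod 4)
All binary strings representing a multiple of 4 (read in base 2; leading zeros allowed and ε counts as 0)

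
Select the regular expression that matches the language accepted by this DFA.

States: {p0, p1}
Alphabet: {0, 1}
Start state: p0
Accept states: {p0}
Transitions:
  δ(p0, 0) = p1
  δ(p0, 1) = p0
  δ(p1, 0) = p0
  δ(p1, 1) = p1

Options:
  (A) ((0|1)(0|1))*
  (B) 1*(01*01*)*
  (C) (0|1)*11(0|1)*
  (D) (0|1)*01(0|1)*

Check each option against the DFA on short strings; one disagreement eliminates an option:
  (A) ((0|1)(0|1))*: on '1' the DFA goes p0 → p0 and accepts (p0 ∈ Accept), but the regex does not match it → eliminate
  (B) 1*(01*01*)*: agrees with the DFA on every string of length ≤ 6
  (C) (0|1)*11(0|1)*: on ε the DFA stays in p0 and accepts (p0 ∈ Accept), but the regex does not match it → eliminate
  (D) (0|1)*01(0|1)*: on ε the DFA stays in p0 and accepts (p0 ∈ Accept), but the regex does not match it → eliminate
Only (B) is consistent with the DFA.
(B) 1*(01*01*)*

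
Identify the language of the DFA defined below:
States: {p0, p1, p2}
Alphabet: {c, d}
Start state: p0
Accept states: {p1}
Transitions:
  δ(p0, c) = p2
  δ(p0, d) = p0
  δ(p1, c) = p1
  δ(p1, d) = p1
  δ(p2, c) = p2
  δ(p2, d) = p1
Testing a few strings:
  'dccd' → accept
  'cdc' → accept
  'ccc' → reject
  'dc' → reject
State roles: p0=no c seen yet; p1=substring cd seen; p2=seen a c, waiting for d
All strings over {c,d} containing the substring cd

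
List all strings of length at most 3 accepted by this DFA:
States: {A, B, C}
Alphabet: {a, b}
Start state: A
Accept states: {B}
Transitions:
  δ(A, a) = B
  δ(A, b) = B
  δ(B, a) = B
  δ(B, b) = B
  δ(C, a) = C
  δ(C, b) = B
a, b, aa, ab, ba, bb, aaa, aab, aba, abb, baa, bab, bba, bbb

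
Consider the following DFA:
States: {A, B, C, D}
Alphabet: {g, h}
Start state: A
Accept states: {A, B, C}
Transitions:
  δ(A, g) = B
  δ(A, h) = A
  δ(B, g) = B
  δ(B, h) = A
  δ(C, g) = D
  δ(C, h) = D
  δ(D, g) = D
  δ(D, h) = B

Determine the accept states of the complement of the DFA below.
Complement accept states = All states \ Original accept states
= {A, B, C, D} \ {A, B, C}
{D}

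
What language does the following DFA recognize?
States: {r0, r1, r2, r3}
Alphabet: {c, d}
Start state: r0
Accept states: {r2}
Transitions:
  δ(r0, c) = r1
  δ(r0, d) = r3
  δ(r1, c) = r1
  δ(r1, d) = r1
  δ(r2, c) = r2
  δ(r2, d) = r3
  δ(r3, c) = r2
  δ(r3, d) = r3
Testing a few strings:
  'cd' → reject
  'ddcc' → accept
  'dcd' → reject
  'c' → reject
State roles: r0=no input read; r1=started with c (dead); r2=started with d, last symbol c; r3=started with d, last symbol d
All strings over {c,d} that start with d and end with c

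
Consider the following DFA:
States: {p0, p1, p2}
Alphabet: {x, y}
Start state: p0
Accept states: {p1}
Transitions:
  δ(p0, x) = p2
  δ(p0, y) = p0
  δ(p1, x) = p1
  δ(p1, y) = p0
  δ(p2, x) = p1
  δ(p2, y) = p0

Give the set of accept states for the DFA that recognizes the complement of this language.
Complement accept states = All states \ Original accept states
= {p0, p1, p2} \ {p1}
{p0, p2}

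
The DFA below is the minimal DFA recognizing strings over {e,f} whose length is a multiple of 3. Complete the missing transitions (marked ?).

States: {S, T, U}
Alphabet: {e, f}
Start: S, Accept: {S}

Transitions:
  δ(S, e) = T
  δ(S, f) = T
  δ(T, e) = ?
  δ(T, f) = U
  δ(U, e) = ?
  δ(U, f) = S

From the language and accept set, identify what each state tracks — S: length ≡ 0 (mod 3); T: length ≡ 1 (mod 3); U: length ≡ 2 (mod 3).
Each missing δ(q, a) is the state matching the new tracked value after reading a.
δ(T, e) = U; δ(U, e) = S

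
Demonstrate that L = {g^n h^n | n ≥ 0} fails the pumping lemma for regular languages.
Assume L is regular with pumping length p. Idea: pumping the g-block changes the count balance.
Choose s = g^p h^p (length 2p ≥ p). By the pumping lemma, s = xyz with |xy| ≤ p, |y| > 0. So y = g^k for some k > 0 (since xy is entirely within the g's). Pumping gives xy²z = g^(p+k) h^p, which is not in L since p+k ≠ p.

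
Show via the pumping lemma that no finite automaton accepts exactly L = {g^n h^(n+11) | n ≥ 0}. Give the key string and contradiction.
Assume L is regular with pumping length p. Idea: pumping the g-block breaks the fixed offset of 11.
Choose s = g^p h^(p+11) ∈ L. By the pumping lemma, s = xyz with |xy| ≤ p, |y| > 0, so y = g^k with k ≥ 1. Then xy²z = g^(p+k) h^(p+11). For this to be in L we would need p+11 = (p+k)+11, i.e. k = 0, contradicting k ≥ 1. So xy²z ∉ L.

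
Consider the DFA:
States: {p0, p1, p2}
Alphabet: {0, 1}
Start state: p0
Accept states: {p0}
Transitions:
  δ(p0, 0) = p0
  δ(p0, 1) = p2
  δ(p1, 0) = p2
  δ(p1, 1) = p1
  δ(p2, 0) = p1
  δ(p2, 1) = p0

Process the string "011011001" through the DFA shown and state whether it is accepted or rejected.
Processing string "011011001":
  p0 --0--> p0
  p0 --1--> p2
  p2 --1--> p0
  p0 --0--> p0
  p0 --1--> p2
  p2 --1--> p0
  p0 --0--> p0
  p0 --0--> p0
  p0 --1--> p2
Final state: p2
Accept states: {p0}
No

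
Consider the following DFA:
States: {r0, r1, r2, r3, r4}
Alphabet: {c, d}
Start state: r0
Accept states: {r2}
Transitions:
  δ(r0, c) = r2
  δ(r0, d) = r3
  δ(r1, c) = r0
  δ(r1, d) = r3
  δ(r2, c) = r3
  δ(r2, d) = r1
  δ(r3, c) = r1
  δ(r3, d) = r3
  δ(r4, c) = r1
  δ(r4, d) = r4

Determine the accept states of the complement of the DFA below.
Complement accept states = All states \ Original accept states
= {r0, r1, r2, r3, r4} \ {r2}
{r0, r1, r3, r4}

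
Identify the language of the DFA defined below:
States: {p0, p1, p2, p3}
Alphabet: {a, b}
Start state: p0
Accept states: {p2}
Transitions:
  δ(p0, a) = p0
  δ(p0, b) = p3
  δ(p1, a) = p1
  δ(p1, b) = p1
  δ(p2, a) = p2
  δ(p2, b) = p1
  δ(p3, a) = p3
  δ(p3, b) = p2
Testing a few strings:
  'aaba' → reject
  'a' → reject
  'b' → reject
  'ab' → reject
State roles: p0=zero b's; p1=≥ three b's (dead); p2=two b's; p3=one b
All strings over {a,b} containing exactly two b's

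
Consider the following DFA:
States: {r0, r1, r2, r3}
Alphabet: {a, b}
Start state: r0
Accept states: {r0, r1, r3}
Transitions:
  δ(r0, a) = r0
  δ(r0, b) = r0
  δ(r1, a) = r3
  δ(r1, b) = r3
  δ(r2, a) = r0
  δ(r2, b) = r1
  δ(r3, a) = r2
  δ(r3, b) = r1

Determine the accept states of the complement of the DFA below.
Complement accept states = All states \ Original accept states
= {r0, r1, r2, r3} \ {r0, r1, r3}
{r2}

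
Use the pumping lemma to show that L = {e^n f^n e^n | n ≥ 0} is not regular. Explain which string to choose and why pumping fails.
Assume L is regular with pumping length p. Idea: pumping the first e-block unbalances it against the other two.
Choose s = e^p f^p e^p ∈ L (|s| = 3p ≥ p). By the pumping lemma, s = xyz with |xy| ≤ p, |y| > 0, so y = e^k with k ≥ 1, inside the first e-block. Then xy²z = e^(p+k) f^p e^p. The first block has length p+k ≠ p, so the three block lengths are no longer equal and xy²z ∉ L.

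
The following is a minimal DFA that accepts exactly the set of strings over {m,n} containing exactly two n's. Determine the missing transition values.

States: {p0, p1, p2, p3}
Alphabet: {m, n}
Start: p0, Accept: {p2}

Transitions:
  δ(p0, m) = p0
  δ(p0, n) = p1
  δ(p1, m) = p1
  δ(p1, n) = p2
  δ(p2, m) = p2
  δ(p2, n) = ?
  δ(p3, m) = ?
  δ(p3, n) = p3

From the language and accept set, identify what each state tracks — p0: zero n's; p1: one n; p2: two n's; p3: ≥ three n's (dead).
Each missing δ(q, a) is the state matching the new tracked value after reading a.
δ(p2, n) = p3; δ(p3, m) = p3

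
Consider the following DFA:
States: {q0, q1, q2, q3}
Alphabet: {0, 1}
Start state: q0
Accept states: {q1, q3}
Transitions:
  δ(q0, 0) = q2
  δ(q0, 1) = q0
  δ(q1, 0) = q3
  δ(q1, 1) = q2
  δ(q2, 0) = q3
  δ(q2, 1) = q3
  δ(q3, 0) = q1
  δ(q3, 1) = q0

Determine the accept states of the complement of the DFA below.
Complement accept states = All states \ Original accept states
= {q0, q1, q2, q3} \ {q1, q3}
{q0, q2}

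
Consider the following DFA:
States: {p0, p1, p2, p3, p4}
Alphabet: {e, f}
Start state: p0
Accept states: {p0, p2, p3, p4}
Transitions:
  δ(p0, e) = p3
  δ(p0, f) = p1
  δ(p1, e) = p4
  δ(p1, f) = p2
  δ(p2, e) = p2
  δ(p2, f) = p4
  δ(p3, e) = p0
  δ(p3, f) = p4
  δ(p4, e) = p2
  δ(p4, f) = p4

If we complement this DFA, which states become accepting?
Complement accept states = All states \ Original accept states
= {p0, p1, p2, p3, p4} \ {p0, p2, p3, p4}
{p1}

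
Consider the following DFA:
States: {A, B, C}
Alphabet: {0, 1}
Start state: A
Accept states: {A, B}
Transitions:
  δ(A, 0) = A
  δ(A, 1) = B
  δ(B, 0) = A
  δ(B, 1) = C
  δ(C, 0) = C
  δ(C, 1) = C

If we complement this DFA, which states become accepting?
Complement accept states = All states \ Original accept states
= {A, B, C} \ {A, B}
{C}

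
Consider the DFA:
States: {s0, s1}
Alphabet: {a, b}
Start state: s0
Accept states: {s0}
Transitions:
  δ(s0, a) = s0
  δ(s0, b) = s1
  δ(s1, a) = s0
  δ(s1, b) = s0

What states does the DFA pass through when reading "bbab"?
read 'b': s0 → s1
  read 'b': s1 → s0
  read 'a': s0 → s0
  read 'b': s0 → s1
s0 -> s1 -> s0 -> s0 -> s1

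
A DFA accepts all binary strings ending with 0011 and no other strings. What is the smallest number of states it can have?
By Myhill–Nerode, count the distinguishable equivalence classes: 5 classes — one per longest suffix of the input that is a prefix of '0011' (lengths 0 through 4); only the length-4 class is accepting.
5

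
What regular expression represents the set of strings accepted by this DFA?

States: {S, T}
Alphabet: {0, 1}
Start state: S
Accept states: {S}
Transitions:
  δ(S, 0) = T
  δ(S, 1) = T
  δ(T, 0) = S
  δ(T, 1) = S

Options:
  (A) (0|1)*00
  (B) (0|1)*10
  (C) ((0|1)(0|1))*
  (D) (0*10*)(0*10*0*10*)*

Check each option against the DFA on short strings; one disagreement eliminates an option:
  (A) (0|1)*00: on ε the DFA stays in S and accepts (S ∈ Accept), but the regex does not match it → eliminate
  (B) (0|1)*10: on ε the DFA stays in S and accepts (S ∈ Accept), but the regex does not match it → eliminate
  (C) ((0|1)(0|1))*: agrees with the DFA on every string of length ≤ 6
  (D) (0*10*)(0*10*0*10*)*: on ε the DFA stays in S and accepts (S ∈ Accept), but the regex does not match it → eliminate
Only (C) is consistent with the DFA.
(C) ((0|1)(0|1))*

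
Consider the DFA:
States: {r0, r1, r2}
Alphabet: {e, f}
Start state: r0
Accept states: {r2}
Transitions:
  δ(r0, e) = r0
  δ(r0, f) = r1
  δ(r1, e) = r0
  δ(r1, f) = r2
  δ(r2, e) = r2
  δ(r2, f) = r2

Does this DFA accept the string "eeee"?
Processing string "eeee":
  r0 --e--> r0
  r0 --e--> r0
  r0 --e--> r0
  r0 --e--> r0
Final state: r0
Accept states: {r2}
No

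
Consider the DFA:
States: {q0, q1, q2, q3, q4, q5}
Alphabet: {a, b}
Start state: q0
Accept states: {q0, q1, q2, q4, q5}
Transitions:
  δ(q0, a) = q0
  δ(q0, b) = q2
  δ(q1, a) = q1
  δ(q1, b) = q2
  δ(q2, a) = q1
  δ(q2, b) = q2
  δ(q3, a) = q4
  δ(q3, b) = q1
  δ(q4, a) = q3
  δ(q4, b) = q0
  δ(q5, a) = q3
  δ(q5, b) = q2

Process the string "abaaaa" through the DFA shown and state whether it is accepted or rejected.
Processing string "abaaaa":
  q0 --a--> q0
  q0 --b--> q2
  q2 --a--> q1
  q1 --a--> q1
  q1 --a--> q1
  q1 --a--> q1
Final state: q1
Accept states: {q0, q1, q2, q4, q5}
Yes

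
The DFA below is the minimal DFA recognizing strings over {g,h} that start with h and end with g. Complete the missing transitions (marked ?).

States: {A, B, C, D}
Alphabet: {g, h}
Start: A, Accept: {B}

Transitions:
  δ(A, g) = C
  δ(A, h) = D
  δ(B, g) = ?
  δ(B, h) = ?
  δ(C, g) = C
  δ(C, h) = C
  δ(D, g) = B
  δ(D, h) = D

From the language and accept set, identify what each state tracks — A: no input read; B: started with h, last symbol g; C: started with g (dead); D: started with h, last symbol h.
Each missing δ(q, a) is the state matching the new tracked value after reading a.
δ(B, g) = B; δ(B, h) = D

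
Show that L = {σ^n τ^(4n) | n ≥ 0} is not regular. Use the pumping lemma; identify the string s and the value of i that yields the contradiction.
Assume L is regular with pumping length p. Idea: pumping the σ-block breaks the 1:4 ratio.
Choose s = σ^p τ^(4p) (length 5p ≥ p). By the pumping lemma, s = xyz with |xy| ≤ p, |y| > 0, so y = σ^k with k ≥ 1. Then xy²z = σ^(p+k) τ^(4p). For this to be in L we would need 4p = 4(p+k), i.e. 4k = 0, contradicting k ≥ 1. So xy²z ∉ L.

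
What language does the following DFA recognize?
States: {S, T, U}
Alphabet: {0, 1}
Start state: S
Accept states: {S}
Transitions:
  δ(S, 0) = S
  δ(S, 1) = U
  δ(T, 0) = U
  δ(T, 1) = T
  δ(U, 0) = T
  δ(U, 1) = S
Testing a few strings:
  '0' → accept
  '1000' → reject
  '1' → reject
  '011' → accept
State roles: S=value ≡ 0 (mod 3); T=value ≡ 2 (mod 3); U=value ≡ 1 (mod 3)
All binary strings representing a multiple of 3 (read in base 2; leading zeros allowed and ε counts as 0)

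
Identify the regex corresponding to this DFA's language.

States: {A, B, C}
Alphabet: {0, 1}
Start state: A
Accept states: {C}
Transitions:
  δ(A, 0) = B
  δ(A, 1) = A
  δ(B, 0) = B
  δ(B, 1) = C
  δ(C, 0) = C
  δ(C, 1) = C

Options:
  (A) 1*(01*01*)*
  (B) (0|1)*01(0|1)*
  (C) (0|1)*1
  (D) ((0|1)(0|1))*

Check each option against the DFA on short strings; one disagreement eliminates an option:
  (A) 1*(01*01*)*: on ε the DFA stays in A and rejects (A ∉ Accept), but the regex matches it → eliminate
  (B) (0|1)*01(0|1)*: agrees with the DFA on every string of length ≤ 6
  (C) (0|1)*1: on '1' the DFA goes A → A and rejects (A ∉ Accept), but the regex matches it → eliminate
  (D) ((0|1)(0|1))*: on ε the DFA stays in A and rejects (A ∉ Accept), but the regex matches it → eliminate
Only (B) is consistent with the DFA.
(B) (0|1)*01(0|1)*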